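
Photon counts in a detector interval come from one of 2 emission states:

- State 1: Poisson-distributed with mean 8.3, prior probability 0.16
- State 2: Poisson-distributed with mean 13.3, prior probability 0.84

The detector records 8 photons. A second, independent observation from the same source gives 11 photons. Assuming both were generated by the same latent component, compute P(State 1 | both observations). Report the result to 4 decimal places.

0.3505

By Bayes' theorem, P(k | x) = P(Z=k) f_k(x) / Σ_j P(Z=j) f_j(x).
Since both observations come from the same component, the likelihood for component k is f_k(x₁)·f_k(x₂).
  L_1 = [e^(−8.3)·8.3^8/8! = 0.138823] × [0.0801787] = 0.0111306
  L_2 = [e^(−13.3)·13.3^8/8! = 0.0406608] × [0.0966264] = 0.00392891
Multiply by the mixture weights:
  P(Z=1)·L_1 = 0.16 × 0.0111306 = 0.0017809
  P(Z=2)·L_2 = 0.84 × 0.00392891 = 0.00330028
Marginal: 0.0017809 + 0.00330028 = 0.00508118
P(State 1 | x₁,x₂) = 0.0017809 / 0.00508118 ≈ 0.3505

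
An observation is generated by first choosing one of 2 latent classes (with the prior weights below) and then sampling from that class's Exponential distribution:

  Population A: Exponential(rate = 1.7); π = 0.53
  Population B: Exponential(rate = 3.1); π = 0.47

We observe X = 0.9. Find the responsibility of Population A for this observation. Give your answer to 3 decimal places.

By Bayes' theorem, P(k | x) = P(Z=k) f_k(x) / Σ_j P(Z=j) f_j(x).
Component likelihoods at x = 0.9:
  L_A = 0.368111
  L_B = 0.190406
Weight by the priors:
  P(Z=A)·L_A = 0.53 × 0.368111 = 0.195099
  P(Z=B)·L_B = 0.47 × 0.190406 = 0.0894907
Sum: 0.195099 + 0.0894907 = 0.284589
P(Population A | data) = 0.195099 / 0.284589 ≈ 0.686

0.686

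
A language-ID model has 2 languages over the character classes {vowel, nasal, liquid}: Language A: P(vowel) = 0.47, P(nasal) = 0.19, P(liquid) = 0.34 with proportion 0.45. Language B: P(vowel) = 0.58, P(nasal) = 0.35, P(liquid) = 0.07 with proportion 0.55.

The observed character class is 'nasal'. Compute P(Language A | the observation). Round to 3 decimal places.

Apply Bayes' rule: the posterior for each component is proportional to its prior times its likelihood at x.
Component likelihoods at x = 'nasal':
  p_A = P(nasal | comp) = 0.19
  p_B = P(nasal | comp) = 0.35
Multiply by the mixture weights:
  π_A·p_A = 0.45 × 0.19 = 0.0855
  π_B·p_B = 0.55 × 0.35 = 0.1925
Sum: 0.0855 + 0.1925 = 0.278
P(Language A | data) = 0.0855 / 0.278 ≈ 0.308

0.308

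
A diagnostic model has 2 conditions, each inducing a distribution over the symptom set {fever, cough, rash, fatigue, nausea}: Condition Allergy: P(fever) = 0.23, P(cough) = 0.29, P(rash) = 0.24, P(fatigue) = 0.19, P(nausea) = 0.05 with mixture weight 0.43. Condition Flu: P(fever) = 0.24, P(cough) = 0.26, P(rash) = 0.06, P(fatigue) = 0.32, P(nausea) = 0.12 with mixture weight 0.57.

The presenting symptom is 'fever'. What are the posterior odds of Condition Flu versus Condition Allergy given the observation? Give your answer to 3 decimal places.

1.383

Only the two components matter; the odds are (P(Z=i) f_i(x)) / (P(Z=j) f_j(x)).
Component likelihoods at x = 'fever':
  L_Allergy = 0.23
  L_Flu = 0.24
Odds = (0.57/0.43) × (0.24/0.23) = 1.32558 × 1.04348 ≈ 1.383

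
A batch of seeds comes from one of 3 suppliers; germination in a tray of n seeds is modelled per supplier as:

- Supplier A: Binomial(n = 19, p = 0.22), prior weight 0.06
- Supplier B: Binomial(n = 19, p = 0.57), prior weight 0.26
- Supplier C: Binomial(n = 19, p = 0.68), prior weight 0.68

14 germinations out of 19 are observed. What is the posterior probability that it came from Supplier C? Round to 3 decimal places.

Posterior ∝ prior × likelihood, so P(k | x) ∝ P(Z=k) f_k(x); normalise over all components.
Evaluate each component's likelihood at the observed value:
  L_A = C(19,14)·0.22^14·0.78^5 = 11628·6.22182e-10·0.288717 = 2.08879e-06
  L_B = C(19,14)·0.57^14·0.43^5 = 11628·0.000382162·0.0147008 = 0.0653274
  L_C = C(19,14)·0.68^14·0.32^5 = 11628·0.00451986·0.00335544 = 0.176352
Prior × likelihood for each component:
  P(Z=A)·L_A = 0.06 × 2.08879e-06 = 1.25328e-07
  P(Z=B)·L_B = 0.26 × 0.0653274 = 0.0169851
  P(Z=C)·L_C = 0.68 × 0.176352 = 0.119919
Evidence: 1.25328e-07 + 0.0169851 + 0.119919 = 0.136904
Responsibility of Supplier C: 0.119919 / 0.136904 ≈ 0.876

0.876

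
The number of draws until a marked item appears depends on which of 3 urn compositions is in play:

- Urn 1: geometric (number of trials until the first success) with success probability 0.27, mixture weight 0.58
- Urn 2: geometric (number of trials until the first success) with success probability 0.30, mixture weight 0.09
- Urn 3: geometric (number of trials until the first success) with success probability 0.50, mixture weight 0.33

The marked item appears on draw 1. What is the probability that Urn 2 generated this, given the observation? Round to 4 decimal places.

The responsibility of component k is π_k f_k(x) divided by Σ_j π_j f_j(x).
Component likelihoods at x = 1:
  p_1 = 0.27·(1−0.27)^0 = 0.27·1 = 0.27
  p_2 = 0.30·(1−0.30)^0 = 0.30·1 = 0.3
  p_3 = 0.50·(1−0.50)^0 = 0.50·1 = 0.5
Multiply by the mixture weights:
  π_1·p_1 = 0.58 × 0.27 = 0.1566
  π_2·p_2 = 0.09 × 0.3 = 0.027
  π_3·p_3 = 0.33 × 0.5 = 0.165
Sum: 0.1566 + 0.027 + 0.165 = 0.3486
P(Urn 2 | data) = 0.027 / 0.3486 ≈ 0.0775

0.0775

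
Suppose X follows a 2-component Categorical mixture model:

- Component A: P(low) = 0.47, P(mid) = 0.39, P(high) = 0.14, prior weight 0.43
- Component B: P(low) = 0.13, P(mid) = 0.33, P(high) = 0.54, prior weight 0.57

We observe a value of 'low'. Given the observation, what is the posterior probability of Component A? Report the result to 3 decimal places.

The responsibility of component k is π_k f_k(x) divided by Σ_j π_j f_j(x).
Evaluate each component's likelihood at the observed value:
  f_A = P(low | comp) = 0.47
  f_B = P(low | comp) = 0.13
Unnormalised posteriors:
  π_A·f_A = 0.43 × 0.47 = 0.2021
  π_B·f_B = 0.57 × 0.13 = 0.0741
Marginal: 0.2021 + 0.0741 = 0.2762
P(Component A | the observation) = 0.2021 / 0.2762 ≈ 0.732

0.732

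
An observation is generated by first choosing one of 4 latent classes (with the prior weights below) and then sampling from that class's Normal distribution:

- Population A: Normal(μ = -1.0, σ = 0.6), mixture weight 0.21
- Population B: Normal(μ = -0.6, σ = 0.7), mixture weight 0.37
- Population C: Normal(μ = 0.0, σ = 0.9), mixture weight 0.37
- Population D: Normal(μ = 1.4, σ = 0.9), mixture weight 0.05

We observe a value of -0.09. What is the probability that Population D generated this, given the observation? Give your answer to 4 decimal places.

0.0150

Posterior ∝ prior × likelihood, so P(k | x) ∝ π_k f_k(x); normalise over all components.
Component likelihoods at x = -0.09:
  f_A = (1/(0.6·√(2π)))·exp(−(-0.09−-1.0)²/(2·0.6²)) = 0.664904·exp(-1.15014) = 0.210504
  f_B = (1/(0.7·√(2π)))·exp(−(-0.09−-0.6)²/(2·0.7²)) = 0.569918·exp(-0.26541) = 0.437066
  f_C = (1/(0.9·√(2π)))·exp(−(-0.09−0.0)²/(2·0.9²)) = 0.443269·exp(-0.00500) = 0.441058
  f_D = (1/(0.9·√(2π)))·exp(−(-0.09−1.4)²/(2·0.9²)) = 0.443269·exp(-1.37043) = 0.112589
Unnormalised posteriors:
  π_A·f_A = 0.21 × 0.210504 = 0.0442058
  π_B·f_B = 0.37 × 0.437066 = 0.161714
  π_C·f_C = 0.37 × 0.441058 = 0.163192
  π_D·f_D = 0.05 × 0.112589 = 0.00562946
Evidence: 0.0442058 + 0.161714 + 0.163192 + 0.00562946 = 0.374741
Responsibility of Population D: 0.00562946 / 0.374741 ≈ 0.0150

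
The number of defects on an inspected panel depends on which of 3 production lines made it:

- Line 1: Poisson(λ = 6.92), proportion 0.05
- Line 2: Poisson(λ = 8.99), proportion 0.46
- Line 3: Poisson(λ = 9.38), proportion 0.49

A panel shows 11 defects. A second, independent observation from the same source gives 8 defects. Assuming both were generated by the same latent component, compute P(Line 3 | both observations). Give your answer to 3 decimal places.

P(component k | x) = w_k·f_k(x) / marginal(x), where marginal(x) = Σ_j w_j·f_j(x).
Since both observations come from the same component, the likelihood for component k is f_k(x₁)·f_k(x₂).
  p_1 = [0.0431215] × [0.128828] = 0.00555525
  p_2 = [0.096804] × [0.131901] = 0.0127686
  p_3 = [0.104567] × [0.125435] = 0.0131164
Unnormalised posteriors:
  w_1·p_1 = 0.05 × 0.00555525 = 0.000277763
  w_2·p_2 = 0.46 × 0.0127686 = 0.00587355
  w_3·p_3 = 0.49 × 0.0131164 = 0.00642701
Denominator: 0.000277763 + 0.00587355 + 0.00642701 = 0.0125783
P(Line 3 | data) = 0.00642701 / 0.0125783 ≈ 0.511

0.511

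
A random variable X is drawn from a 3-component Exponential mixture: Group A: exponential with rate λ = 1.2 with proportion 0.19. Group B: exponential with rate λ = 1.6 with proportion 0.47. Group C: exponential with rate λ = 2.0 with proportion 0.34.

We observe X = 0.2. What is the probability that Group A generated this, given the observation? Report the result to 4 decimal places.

0.1518

Posterior ∝ prior × likelihood, so P(k | x) ∝ P(Z=k) f_k(x); normalise over all components.
Exponential densities:
  f_A = 1.2·e^(−1.2·0.2) = 1.2·e^(−0.2400) = 0.943953
  f_B = 1.6·e^(−1.6·0.2) = 1.6·e^(−0.3200) = 1.16184
  f_C = 2.0·e^(−2.0·0.2) = 2.0·e^(−0.4000) = 1.34064
Weight by the priors:
  P(Z=A)·f_A = 0.19 × 0.943953 = 0.179351
  P(Z=B)·f_B = 0.47 × 1.16184 = 0.546064
  P(Z=C)·f_C = 0.34 × 1.34064 = 0.455818
Marginal: 0.179351 + 0.546064 + 0.455818 = 1.18123
P(Group A | data) ≈ 0.1518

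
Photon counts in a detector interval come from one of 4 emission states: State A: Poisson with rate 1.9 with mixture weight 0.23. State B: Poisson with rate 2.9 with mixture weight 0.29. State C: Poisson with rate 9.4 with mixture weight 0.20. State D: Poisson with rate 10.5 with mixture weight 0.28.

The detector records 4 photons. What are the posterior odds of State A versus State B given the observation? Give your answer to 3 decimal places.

0.397

Only the two components matter; the odds are (w_i f_i(x)) / (w_j f_j(x)).
Poisson probabilities:
  p_A = e^(−1.9)·1.9^4/4! = 0.0812164
  p_B = e^(−2.9)·2.9^4/4! = 0.162154
  p_C = e^(−9.4)·9.4^4/4! = 0.0269111
  p_D = e^(−10.5)·10.5^4/4! = 0.0139461
Posterior odds = (w_A·p_A) / (w_B·p_B) = (0.23·0.0812164) / (0.29·0.162154) = 0.0186798 / 0.0470246 ≈ 0.397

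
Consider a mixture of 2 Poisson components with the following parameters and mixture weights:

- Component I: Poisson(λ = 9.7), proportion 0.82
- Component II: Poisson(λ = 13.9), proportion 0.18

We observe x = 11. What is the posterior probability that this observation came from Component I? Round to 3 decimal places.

0.853

P(component k | x) = P(Z=k)·f_k(x) / marginal(x), where marginal(x) = Σ_j P(Z=j)·f_j(x).
Evaluate each component's likelihood at the observed value:
  f_I = e^(−9.7)·9.7^11/11! = 0.109819
  f_II = e^(−13.9)·13.9^11/11! = 0.0861616
Prior × likelihood for each component:
  P(Z=I)·f_I = 0.82 × 0.109819 = 0.0900515
  P(Z=II)·f_II = 0.18 × 0.0861616 = 0.0155091
Evidence: 0.0900515 + 0.0155091 = 0.105561
So the posterior for Component I is 0.0900515 / 0.105561 ≈ 0.853.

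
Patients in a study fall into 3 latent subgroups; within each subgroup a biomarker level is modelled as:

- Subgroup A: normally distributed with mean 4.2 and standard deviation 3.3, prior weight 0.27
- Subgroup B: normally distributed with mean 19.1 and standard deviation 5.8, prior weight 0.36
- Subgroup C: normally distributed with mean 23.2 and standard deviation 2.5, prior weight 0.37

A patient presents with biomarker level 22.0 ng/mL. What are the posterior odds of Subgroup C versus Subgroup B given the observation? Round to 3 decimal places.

Since P(k|x) ∝ π_k f_k(x), the posterior odds are π_i f_i(x) / (π_j f_j(x)).
Normal densities:
  L_A = (1/(3.3·√(2π)))·exp(−(22.0−4.2)²/(2·3.3²)) = 0.120892·exp(-14.54729) = 5.81551e-08
  L_B = (1/(5.8·√(2π)))·exp(−(22.0−19.1)²/(2·5.8²)) = 0.068783·exp(-0.12500) = 0.0607009
  L_C = (1/(2.5·√(2π)))·exp(−(22.0−23.2)²/(2·2.5²)) = 0.159577·exp(-0.11520) = 0.142213
0.0526188 / 0.0218523 ≈ 2.408

2.408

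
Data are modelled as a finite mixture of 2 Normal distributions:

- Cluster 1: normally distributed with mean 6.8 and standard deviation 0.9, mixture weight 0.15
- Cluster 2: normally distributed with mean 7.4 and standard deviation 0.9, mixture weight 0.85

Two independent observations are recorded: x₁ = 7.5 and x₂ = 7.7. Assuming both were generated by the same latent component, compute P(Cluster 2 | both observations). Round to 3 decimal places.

Posterior ∝ prior × likelihood, so P(k | x) ∝ P(Z=k) f_k(x); normalise over all components.
Since both observations come from the same component, the likelihood for component k is f_k(x₁)·f_k(x₂).
  L_1 = [0.327572] × [0.268856] = 0.0880698
  L_2 = [0.440541] × [0.419315] = 0.184725
Multiply by the mixture weights:
  P(Z=1)·L_1 = 0.15 × 0.0880698 = 0.0132105
  P(Z=2)·L_2 = 0.85 × 0.184725 = 0.157017
Normaliser: 0.0132105 + 0.157017 = 0.170227
Responsibility of Cluster 2: 0.157017 / 0.170227 ≈ 0.922

0.922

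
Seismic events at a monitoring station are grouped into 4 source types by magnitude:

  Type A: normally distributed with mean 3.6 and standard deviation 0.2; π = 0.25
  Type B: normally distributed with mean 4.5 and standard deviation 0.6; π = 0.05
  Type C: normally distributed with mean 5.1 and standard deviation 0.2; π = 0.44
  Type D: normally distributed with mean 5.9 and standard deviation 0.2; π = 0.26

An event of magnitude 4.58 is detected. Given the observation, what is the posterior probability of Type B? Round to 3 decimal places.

By Bayes' theorem, P(k | x) = P(Z=k) f_k(x) / Σ_j P(Z=j) f_j(x).
Evaluate each component's likelihood at the observed value:
  L_A = 1.21948e-05
  L_B = 0.65902
  L_C = 0.0679148
  L_D = 6.9334e-10
Unnormalised posteriors:
  P(Z=A)·L_A = 0.25 × 1.21948e-05 = 3.0487e-06
  P(Z=B)·L_B = 0.05 × 0.65902 = 0.032951
  P(Z=C)·L_C = 0.44 × 0.0679148 = 0.0298825
  P(Z=D)·L_D = 0.26 × 6.9334e-10 = 1.80268e-10
Denominator: 3.0487e-06 + 0.032951 + 0.0298825 + 1.80268e-10 = 0.0628366
P(Type B | data) ≈ 0.524

0.524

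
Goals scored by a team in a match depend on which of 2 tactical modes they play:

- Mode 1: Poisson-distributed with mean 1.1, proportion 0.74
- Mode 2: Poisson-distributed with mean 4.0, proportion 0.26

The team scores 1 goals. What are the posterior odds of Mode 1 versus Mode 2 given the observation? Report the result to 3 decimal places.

Since P(k|x) ∝ π_k f_k(x), the posterior odds are π_i f_i(x) / (π_j f_j(x)).
Component likelihoods at x = 1 goals:
  p_1 = e^(−1.1)·1.1^1/1! = 0.366158
  p_2 = e^(−4.0)·4.0^1/1! = 0.0732626
Posterior odds = (π_1·p_1) / (π_2·p_2) = (0.74·0.366158) / (0.26·0.0732626) = 0.270957 / 0.0190483 ≈ 14.225

14.225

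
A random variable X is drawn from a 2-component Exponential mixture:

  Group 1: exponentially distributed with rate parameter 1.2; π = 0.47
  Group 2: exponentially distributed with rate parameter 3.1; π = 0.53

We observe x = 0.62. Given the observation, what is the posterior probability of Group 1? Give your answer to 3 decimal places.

Apply Bayes' rule: the posterior for each component is proportional to its prior times its likelihood at x.
Component likelihoods at x = 0.62:
  L_1 = 1.2·e^(−1.2·0.62) = 1.2·e^(−0.7440) = 0.570251
  L_2 = 3.1·e^(−3.1·0.62) = 3.1·e^(−1.9220) = 0.453574
Prior × likelihood for each component:
  P(Z=1)·L_1 = 0.47 × 0.570251 = 0.268018
  P(Z=2)·L_2 = 0.53 × 0.453574 = 0.240394
Normaliser: 0.268018 + 0.240394 = 0.508412
Responsibility of Group 1: 0.268018 / 0.508412 ≈ 0.527

0.527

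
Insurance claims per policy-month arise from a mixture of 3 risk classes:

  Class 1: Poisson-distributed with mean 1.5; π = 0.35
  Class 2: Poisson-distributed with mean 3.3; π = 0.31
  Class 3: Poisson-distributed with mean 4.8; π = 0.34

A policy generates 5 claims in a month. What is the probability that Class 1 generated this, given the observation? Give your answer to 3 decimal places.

P(component k | x) = π_k·f_k(x) / marginal(x), where marginal(x) = Σ_j π_j·f_j(x).
Poisson probabilities:
  p_1 = e^(−1.5)·1.5^5/5! = 0.01412
  p_2 = e^(−3.3)·3.3^5/5! = 0.120286
  p_3 = e^(−4.8)·4.8^5/5! = 0.174748
Unnormalised posteriors:
  π_1·p_1 = 0.35 × 0.01412 = 0.00494198
  π_2·p_2 = 0.31 × 0.120286 = 0.0372888
  π_3·p_3 = 0.34 × 0.174748 = 0.0594142
Sum: 0.00494198 + 0.0372888 + 0.0594142 = 0.101645
P(Class 1 | the observation) = 0.00494198 / 0.101645 ≈ 0.049

0.049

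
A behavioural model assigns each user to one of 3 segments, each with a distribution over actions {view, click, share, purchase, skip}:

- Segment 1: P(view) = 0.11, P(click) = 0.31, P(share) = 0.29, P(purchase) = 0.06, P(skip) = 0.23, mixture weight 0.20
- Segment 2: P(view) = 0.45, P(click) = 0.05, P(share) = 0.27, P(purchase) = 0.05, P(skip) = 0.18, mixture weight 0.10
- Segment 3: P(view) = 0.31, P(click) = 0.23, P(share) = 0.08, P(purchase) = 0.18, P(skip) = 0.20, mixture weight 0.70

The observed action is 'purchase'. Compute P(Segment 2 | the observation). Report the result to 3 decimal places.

0.035

P(component k | x) = π_k·f_k(x) / marginal(x), where marginal(x) = Σ_j π_j·f_j(x).
Categorical probabilities:
  f_1 = P(purchase | comp) = 0.06
  f_2 = P(purchase | comp) = 0.05
  f_3 = P(purchase | comp) = 0.18
Unnormalised posteriors:
  π_1·f_1 = 0.20 × 0.06 = 0.012
  π_2·f_2 = 0.10 × 0.05 = 0.005
  π_3·f_3 = 0.70 × 0.18 = 0.126
Marginal: 0.012 + 0.005 + 0.126 = 0.143
P(Segment 2 | data) = 0.005 / 0.143 ≈ 0.035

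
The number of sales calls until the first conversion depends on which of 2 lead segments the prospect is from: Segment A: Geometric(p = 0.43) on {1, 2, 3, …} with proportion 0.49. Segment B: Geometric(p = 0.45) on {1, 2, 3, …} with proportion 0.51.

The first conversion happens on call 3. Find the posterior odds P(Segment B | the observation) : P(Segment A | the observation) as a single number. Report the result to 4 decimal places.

Since P(k|x) ∝ w_k f_k(x), the posterior odds are w_i f_i(x) / (w_j f_j(x)).
Component likelihoods at x = 3:
  f_A = 0.43·(1−0.43)^2 = 0.43·0.3249 = 0.139707
  f_B = 0.45·(1−0.45)^2 = 0.45·0.3025 = 0.136125
0.0694238 / 0.0684564 ≈ 1.0141

1.0141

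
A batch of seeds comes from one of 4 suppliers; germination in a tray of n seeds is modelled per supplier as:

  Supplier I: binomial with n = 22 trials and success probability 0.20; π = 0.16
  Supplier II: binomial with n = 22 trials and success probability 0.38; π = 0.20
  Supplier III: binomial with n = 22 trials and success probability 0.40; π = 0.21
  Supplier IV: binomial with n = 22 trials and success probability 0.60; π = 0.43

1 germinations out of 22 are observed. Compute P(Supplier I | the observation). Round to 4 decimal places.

By Bayes' theorem, P(k | x) = P(Z=k) f_k(x) / Σ_j P(Z=j) f_j(x).
Evaluate each component's likelihood at the observed value:
  L_I = 0.0405828
  L_II = 0.000365117
  L_III = 0.000193045
  L_IV = 5.80542e-08
Weight by the priors:
  P(Z=I)·L_I = 0.16 × 0.0405828 = 0.00649325
  P(Z=II)·L_II = 0.20 × 0.000365117 = 7.30233e-05
  P(Z=III)·L_III = 0.21 × 0.000193045 = 4.05395e-05
  P(Z=IV)·L_IV = 0.43 × 5.80542e-08 = 2.49633e-08
Normaliser: 0.00649325 + 7.30233e-05 + 4.05395e-05 + 2.49633e-08 = 0.00660684
P(Supplier I | data) = 0.00649325 / 0.00660684 ≈ 0.9828

0.9828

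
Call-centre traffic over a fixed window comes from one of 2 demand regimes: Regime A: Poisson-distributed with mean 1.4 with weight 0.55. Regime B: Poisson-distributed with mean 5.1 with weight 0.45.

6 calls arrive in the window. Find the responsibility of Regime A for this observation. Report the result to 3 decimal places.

0.021

Posterior ∝ prior × likelihood, so P(k | x) ∝ P(Z=k) f_k(x); normalise over all components.
Poisson probabilities:
  L_A = 0.00257883
  L_B = 0.149
Weight by the priors:
  P(Z=A)·L_A = 0.55 × 0.00257883 = 0.00141836
  P(Z=B)·L_B = 0.45 × 0.149 = 0.0670501
Evidence: 0.00141836 + 0.0670501 = 0.0684684
Responsibility of Regime A: 0.00141836 / 0.0684684 ≈ 0.021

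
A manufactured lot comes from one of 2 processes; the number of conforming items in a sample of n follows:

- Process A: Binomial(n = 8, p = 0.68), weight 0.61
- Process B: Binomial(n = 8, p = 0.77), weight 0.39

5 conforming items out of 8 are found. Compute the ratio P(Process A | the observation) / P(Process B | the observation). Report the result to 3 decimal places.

The posterior odds equal the prior odds times the likelihood ratio: (π_i/π_j)·(f_i(x)/f_j(x)).
Binomial probabilities:
  p_A = C(8,5)·0.68^5·0.32^3 = 56·0.145393·0.032768 = 0.266798
  p_B = C(8,5)·0.77^5·0.23^3 = 56·0.270678·0.012167 = 0.184427
0.162747 / 0.0719266 ≈ 2.263

2.263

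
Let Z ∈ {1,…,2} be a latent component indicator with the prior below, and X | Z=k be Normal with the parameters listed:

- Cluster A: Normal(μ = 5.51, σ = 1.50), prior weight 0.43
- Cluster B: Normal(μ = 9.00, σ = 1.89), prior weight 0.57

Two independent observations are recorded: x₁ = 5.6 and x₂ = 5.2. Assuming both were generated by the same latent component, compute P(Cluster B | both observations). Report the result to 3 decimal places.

The responsibility of component k is π_k f_k(x) divided by Σ_j π_j f_j(x).
Since both observations come from the same component, the likelihood for component k is f_k(x₁)·f_k(x₂).
  L_A = [0.265483] × [0.260342] = 0.0691164
  L_B = [0.0418522] × [0.0279669] = 0.00117047
Prior × likelihood for each component:
  π_A·L_A = 0.43 × 0.0691164 = 0.0297201
  π_B·L_B = 0.57 × 0.00117047 = 0.00066717
Evidence: 0.0297201 + 0.00066717 = 0.0303872
So the posterior for Cluster B is 0.00066717 / 0.0303872 ≈ 0.022.

0.022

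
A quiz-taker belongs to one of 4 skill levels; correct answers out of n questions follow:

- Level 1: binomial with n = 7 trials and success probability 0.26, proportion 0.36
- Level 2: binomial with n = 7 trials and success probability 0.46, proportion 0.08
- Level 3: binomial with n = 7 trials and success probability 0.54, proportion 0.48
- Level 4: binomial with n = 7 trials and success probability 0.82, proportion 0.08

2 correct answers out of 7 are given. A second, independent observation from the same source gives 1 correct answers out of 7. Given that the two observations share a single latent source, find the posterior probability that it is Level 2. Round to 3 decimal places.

P(component k | x) = π_k·f_k(x) / marginal(x), where marginal(x) = Σ_j π_j·f_j(x).
Since both observations come from the same component, the likelihood for component k is f_k(x₁)·f_k(x₂).
  f_1 = [0.31501] × [0.298856] = 0.0941426
  f_2 = [0.204035] × [0.0798396] = 0.01629
  f_3 = [0.126123] × [0.0358128] = 0.00451684
  f_4 = [0.00266815] × [0.00019523] = 5.20903e-07
Unnormalised posteriors:
  π_1·f_1 = 0.36 × 0.0941426 = 0.0338913
  π_2·f_2 = 0.08 × 0.01629 = 0.0013032
  π_3·f_3 = 0.48 × 0.00451684 = 0.00216808
  π_4·f_4 = 0.08 × 5.20903e-07 = 4.16722e-08
Normaliser: 0.0338913 + 0.0013032 + 0.00216808 + 4.16722e-08 = 0.0373627
P(Level 2 | x₁, x₂) ≈ 0.035

0.035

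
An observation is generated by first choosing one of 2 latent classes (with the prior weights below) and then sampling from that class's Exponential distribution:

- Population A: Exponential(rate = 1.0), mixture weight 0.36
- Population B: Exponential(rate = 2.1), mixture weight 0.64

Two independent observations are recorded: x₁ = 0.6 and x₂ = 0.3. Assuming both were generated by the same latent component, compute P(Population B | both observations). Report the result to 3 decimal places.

0.744

By Bayes' theorem, P(k | x) = w_k f_k(x) / Σ_j w_j f_j(x).
Since both observations come from the same component, the likelihood for component k is f_k(x₁)·f_k(x₂).
  p_A = [1.0·e^(−1.0·0.6) = 1.0·e^(−0.6000) = 0.548812] × [0.740818] = 0.40657
  p_B = [2.1·e^(−2.1·0.6) = 2.1·e^(−1.2600) = 0.595673] × [1.11844] = 0.666227
Unnormalised posteriors:
  w_A·p_A = 0.36 × 0.40657 = 0.146365
  w_B·p_B = 0.64 × 0.666227 = 0.426385
Evidence: 0.146365 + 0.426385 = 0.57275
So the posterior for Population B is 0.426385 / 0.57275 ≈ 0.744.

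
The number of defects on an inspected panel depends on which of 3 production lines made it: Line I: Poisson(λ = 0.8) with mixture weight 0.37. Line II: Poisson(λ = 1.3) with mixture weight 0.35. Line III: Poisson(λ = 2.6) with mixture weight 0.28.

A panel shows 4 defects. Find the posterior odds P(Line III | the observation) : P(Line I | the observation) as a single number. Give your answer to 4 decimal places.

13.9560

The posterior odds equal the prior odds times the likelihood ratio: (π_i/π_j)·(f_i(x)/f_j(x)).
Evaluate each component's likelihood at the observed value:
  f_I = e^(−0.8)·0.8^4/4! = 0.00766855
  f_II = e^(−1.3)·1.3^4/4! = 0.0324324
  f_III = e^(−2.6)·2.6^4/4! = 0.141422
Odds = (0.28/0.37) × (0.141422/0.00766855) = 0.756757 × 18.4418 ≈ 13.9560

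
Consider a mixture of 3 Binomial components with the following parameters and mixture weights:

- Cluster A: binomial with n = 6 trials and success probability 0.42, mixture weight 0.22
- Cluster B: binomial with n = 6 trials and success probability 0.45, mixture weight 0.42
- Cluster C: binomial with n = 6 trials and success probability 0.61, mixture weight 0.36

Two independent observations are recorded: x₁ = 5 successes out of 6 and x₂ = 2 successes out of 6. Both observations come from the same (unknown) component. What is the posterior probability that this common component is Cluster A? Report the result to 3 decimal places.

0.155

By Bayes' theorem, P(k | x) = w_k f_k(x) / Σ_j w_j f_j(x).
Since both observations come from the same component, the likelihood for component k is f_k(x₁)·f_k(x₂).
  L_A = [0.0454805] × [0.299434] = 0.0136184
  L_B = [0.0608943] × [0.27795] = 0.0169256
  L_C = [0.197636] × [0.129125] = 0.0255196
Prior × likelihood for each component:
  w_A·L_A = 0.22 × 0.0136184 = 0.00299606
  w_B·L_B = 0.42 × 0.0169256 = 0.00710874
  w_C·L_C = 0.36 × 0.0255196 = 0.00918707
Marginal: 0.00299606 + 0.00710874 + 0.00918707 = 0.0192919
P(Cluster A | x) ≈ 0.155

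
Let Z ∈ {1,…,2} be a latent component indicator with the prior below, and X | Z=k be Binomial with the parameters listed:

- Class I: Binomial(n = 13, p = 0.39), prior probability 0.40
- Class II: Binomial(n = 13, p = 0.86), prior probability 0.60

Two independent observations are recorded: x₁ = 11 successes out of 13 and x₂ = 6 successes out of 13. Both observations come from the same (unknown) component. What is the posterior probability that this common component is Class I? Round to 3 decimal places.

The responsibility of component k is π_k f_k(x) divided by Σ_j π_j f_j(x).
Since both observations come from the same component, the likelihood for component k is f_k(x₁)·f_k(x₂).
  p_I = [0.000921436] × [0.189764] = 0.000174855
  p_II = [0.29096] × [0.00073182] = 0.000212931
Weight by the priors:
  π_I·p_I = 0.40 × 0.000174855 = 6.99421e-05
  π_II·p_II = 0.60 × 0.000212931 = 0.000127758
Normaliser: 6.99421e-05 + 0.000127758 = 0.0001977
So the posterior for Class I is 6.99421e-05 / 0.0001977 ≈ 0.354.

0.354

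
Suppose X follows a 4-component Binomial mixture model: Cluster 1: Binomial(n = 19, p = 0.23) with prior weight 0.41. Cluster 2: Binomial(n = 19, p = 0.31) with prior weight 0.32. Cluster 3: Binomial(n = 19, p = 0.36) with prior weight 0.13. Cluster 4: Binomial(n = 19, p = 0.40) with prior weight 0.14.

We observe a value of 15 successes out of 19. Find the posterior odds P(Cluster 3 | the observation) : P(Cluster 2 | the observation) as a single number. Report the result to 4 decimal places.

The posterior odds equal the prior odds times the likelihood ratio: (π_i/π_j)·(f_i(x)/f_j(x)).
Binomial probabilities:
  p_1 = 3.63299e-07
  p_2 = 2.06161e-05
  p_3 = 0.000143761
  p_4 = 0.000539372
Posterior odds = (π_3·p_3) / (π_2·p_2) = (0.13·0.000143761) / (0.32·2.06161e-05) = 1.86889e-05 / 6.59714e-06 ≈ 2.8329

2.8329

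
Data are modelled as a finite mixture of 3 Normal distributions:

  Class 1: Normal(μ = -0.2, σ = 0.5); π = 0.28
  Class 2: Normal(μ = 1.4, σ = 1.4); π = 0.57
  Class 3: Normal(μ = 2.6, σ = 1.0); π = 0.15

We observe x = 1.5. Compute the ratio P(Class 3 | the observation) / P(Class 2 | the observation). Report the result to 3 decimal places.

Only the two components matter; the odds are (π_i f_i(x)) / (π_j f_j(x)).
Evaluate each component's likelihood at the observed value:
  L_1 = 0.00246444
  L_2 = 0.284233
  L_3 = 0.217852
Odds = (0.15/0.57) × (0.217852/0.284233) = 0.263158 × 0.766457 ≈ 0.202

0.202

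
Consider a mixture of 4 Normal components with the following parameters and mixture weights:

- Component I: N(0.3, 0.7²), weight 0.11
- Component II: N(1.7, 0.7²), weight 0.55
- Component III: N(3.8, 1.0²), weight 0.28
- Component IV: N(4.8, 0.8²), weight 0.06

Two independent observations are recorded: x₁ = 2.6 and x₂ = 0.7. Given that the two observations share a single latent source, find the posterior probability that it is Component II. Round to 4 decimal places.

The responsibility of component k is π_k f_k(x) divided by Σ_j π_j f_j(x).
Since both observations come from the same component, the likelihood for component k is f_k(x₁)·f_k(x₂).
  p_I = [(1/(0.7·√(2π)))·exp(−(2.6−0.3)²/(2·0.7²)) = 0.569918·exp(-5.39796) = 0.00257934] × [0.484068] = 0.00124858
  p_II = [(1/(0.7·√(2π)))·exp(−(2.6−1.7)²/(2·0.7²)) = 0.569918·exp(-0.82653) = 0.249376] × [0.205426] = 0.0512282
  p_III = [(1/(1.0·√(2π)))·exp(−(2.6−3.8)²/(2·1.0²)) = 0.398942·exp(-0.72000) = 0.194186] × [0.00326682] = 0.000634371
  p_IV = [(1/(0.8·√(2π)))·exp(−(2.6−4.8)²/(2·0.8²)) = 0.498678·exp(-3.78125) = 0.011367] × [9.86988e-07] = 1.12191e-08
Weight by the priors:
  π_I·p_I = 0.11 × 0.00124858 = 0.000137343
  π_II·p_II = 0.55 × 0.0512282 = 0.0281755
  π_III·p_III = 0.28 × 0.000634371 = 0.000177624
  π_IV·p_IV = 0.06 × 1.12191e-08 = 6.73143e-10
Sum: 0.000137343 + 0.0281755 + 0.000177624 + 6.73143e-10 = 0.0284905
So the posterior for Component II is 0.0281755 / 0.0284905 ≈ 0.9889.

0.9889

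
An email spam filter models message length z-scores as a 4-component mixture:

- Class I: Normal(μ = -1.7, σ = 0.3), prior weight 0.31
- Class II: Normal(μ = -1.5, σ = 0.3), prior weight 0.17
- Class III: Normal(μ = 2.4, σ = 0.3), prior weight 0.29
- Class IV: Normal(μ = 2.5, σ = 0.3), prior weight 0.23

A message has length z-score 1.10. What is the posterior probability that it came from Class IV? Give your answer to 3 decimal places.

By Bayes' theorem, P(k | x) = π_k f_k(x) / Σ_j π_j f_j(x).
Normal densities:
  p_I = (1/(0.3·√(2π)))·exp(−(1.10−-1.7)²/(2·0.3²)) = 1.329808·exp(-43.55556) = 1.61381e-19
  p_II = (1/(0.3·√(2π)))·exp(−(1.10−-1.5)²/(2·0.3²)) = 1.329808·exp(-37.55556) = 6.51056e-17
  p_III = (1/(0.3·√(2π)))·exp(−(1.10−2.4)²/(2·0.3²)) = 1.329808·exp(-9.38889) = 0.000111236
  p_IV = (1/(0.3·√(2π)))·exp(−(1.10−2.5)²/(2·0.3²)) = 1.329808·exp(-10.88889) = 2.48202e-05
Multiply by the mixture weights:
  π_I·p_I = 0.31 × 1.61381e-19 = 5.0028e-20
  π_II·p_II = 0.17 × 6.51056e-17 = 1.1068e-17
  π_III·p_III = 0.29 × 0.000111236 = 3.22585e-05
  π_IV·p_IV = 0.23 × 2.48202e-05 = 5.70864e-06
Sum: 5.0028e-20 + 1.1068e-17 + 3.22585e-05 + 5.70864e-06 = 3.79671e-05
P(Class IV | x) = 5.70864e-06 / 3.79671e-05 ≈ 0.150

0.150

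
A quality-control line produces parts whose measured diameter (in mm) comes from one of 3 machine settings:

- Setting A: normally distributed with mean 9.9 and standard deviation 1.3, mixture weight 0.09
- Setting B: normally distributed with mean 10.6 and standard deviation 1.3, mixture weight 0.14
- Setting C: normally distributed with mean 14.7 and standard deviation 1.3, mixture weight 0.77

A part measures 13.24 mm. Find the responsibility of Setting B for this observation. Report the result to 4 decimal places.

0.0413

The responsibility of component k is P(Z=k) f_k(x) divided by Σ_j P(Z=j) f_j(x).
Evaluate each component's likelihood at the observed value:
  L_A = (1/(1.3·√(2π)))·exp(−(13.24−9.9)²/(2·1.3²)) = 0.306879·exp(-3.30047) = 0.0113133
  L_B = (1/(1.3·√(2π)))·exp(−(13.24−10.6)²/(2·1.3²)) = 0.306879·exp(-2.06201) = 0.0390343
  L_C = (1/(1.3·√(2π)))·exp(−(13.24−14.7)²/(2·1.3²)) = 0.306879·exp(-0.63065) = 0.163335
Unnormalised posteriors:
  P(Z=A)·L_A = 0.09 × 0.0113133 = 0.0010182
  P(Z=B)·L_B = 0.14 × 0.0390343 = 0.0054648
  P(Z=C)·L_C = 0.77 × 0.163335 = 0.125768
Evidence: 0.0010182 + 0.0054648 + 0.125768 = 0.132251
Responsibility of Setting B: 0.0054648 / 0.132251 ≈ 0.0413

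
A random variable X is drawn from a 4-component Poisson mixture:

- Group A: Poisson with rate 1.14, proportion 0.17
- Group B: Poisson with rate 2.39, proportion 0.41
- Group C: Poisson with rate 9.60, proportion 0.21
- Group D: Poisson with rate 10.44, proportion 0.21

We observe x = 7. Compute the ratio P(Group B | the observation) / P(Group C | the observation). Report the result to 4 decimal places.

Only the two components matter; the odds are (π_i f_i(x)) / (π_j f_j(x)).
Component likelihoods at x = 7:
  f_A = e^(−1.14)·1.14^7/7! = 0.000158784
  f_B = e^(−2.39)·2.39^7/7! = 0.00809825
  f_C = e^(−9.60)·9.60^7/7! = 0.100981
  f_D = e^(−10.44)·10.44^7/7! = 0.0784221
Posterior odds = (π_B·f_B) / (π_C·f_C) = (0.41·0.00809825) / (0.21·0.100981) = 0.00332028 / 0.0212061 ≈ 0.1566

0.1566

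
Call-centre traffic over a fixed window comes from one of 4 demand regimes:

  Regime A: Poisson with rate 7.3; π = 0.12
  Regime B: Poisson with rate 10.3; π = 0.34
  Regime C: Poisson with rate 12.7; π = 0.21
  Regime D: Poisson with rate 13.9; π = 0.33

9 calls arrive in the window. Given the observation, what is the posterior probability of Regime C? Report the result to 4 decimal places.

Posterior ∝ prior × likelihood, so P(k | x) ∝ π_k f_k(x); normalise over all components.
Evaluate each component's likelihood at the observed value:
  f_A = 0.109596
  f_B = 0.120931
  f_C = 0.0722654
  f_D = 0.0490543
Multiply by the mixture weights:
  π_A·f_A = 0.12 × 0.109596 = 0.0131515
  π_B·f_B = 0.34 × 0.120931 = 0.0411167
  π_C·f_C = 0.21 × 0.0722654 = 0.0151757
  π_D·f_D = 0.33 × 0.0490543 = 0.0161879
Evidence: 0.0131515 + 0.0411167 + 0.0151757 + 0.0161879 = 0.0856318
P(Regime C | data) ≈ 0.1772

0.1772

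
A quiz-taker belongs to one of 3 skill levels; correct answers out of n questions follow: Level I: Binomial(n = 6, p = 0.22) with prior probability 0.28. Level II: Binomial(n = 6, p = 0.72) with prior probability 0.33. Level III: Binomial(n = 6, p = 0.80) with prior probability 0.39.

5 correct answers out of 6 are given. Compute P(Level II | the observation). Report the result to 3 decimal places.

0.411

Apply Bayes' rule: the posterior for each component is proportional to its prior times its likelihood at x.
Evaluate each component's likelihood at the observed value:
  p_I = C(6,5)·0.22^5·0.78^1 = 6·0.000515363·0.78 = 0.0024119
  p_II = C(6,5)·0.72^5·0.28^1 = 6·0.193492·0.28 = 0.325066
  p_III = C(6,5)·0.80^5·0.20^1 = 6·0.32768·0.2 = 0.393216
Weight by the priors:
  P(Z=I)·p_I = 0.28 × 0.0024119 = 0.000675332
  P(Z=II)·p_II = 0.33 × 0.325066 = 0.107272
  P(Z=III)·p_III = 0.39 × 0.393216 = 0.153354
Marginal: 0.000675332 + 0.107272 + 0.153354 = 0.261301
So the posterior for Level II is 0.107272 / 0.261301 ≈ 0.411.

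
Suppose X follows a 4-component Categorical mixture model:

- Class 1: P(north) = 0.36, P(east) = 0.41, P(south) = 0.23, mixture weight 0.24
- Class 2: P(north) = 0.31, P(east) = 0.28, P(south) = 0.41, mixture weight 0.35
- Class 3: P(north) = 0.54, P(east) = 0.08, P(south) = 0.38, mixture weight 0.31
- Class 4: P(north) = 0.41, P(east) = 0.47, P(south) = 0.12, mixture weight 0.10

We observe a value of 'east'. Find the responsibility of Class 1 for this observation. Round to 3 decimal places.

P(component k | x) = w_k·f_k(x) / marginal(x), where marginal(x) = Σ_j w_j·f_j(x).
Component likelihoods at x = 'east':
  L_1 = 0.41
  L_2 = 0.28
  L_3 = 0.08
  L_4 = 0.47
Weight by the priors:
  w_1·L_1 = 0.24 × 0.41 = 0.0984
  w_2·L_2 = 0.35 × 0.28 = 0.098
  w_3·L_3 = 0.31 × 0.08 = 0.0248
  w_4·L_4 = 0.10 × 0.47 = 0.047
Denominator: 0.0984 + 0.098 + 0.0248 + 0.047 = 0.2682
So the posterior for Class 1 is 0.0984 / 0.2682 ≈ 0.367.

0.367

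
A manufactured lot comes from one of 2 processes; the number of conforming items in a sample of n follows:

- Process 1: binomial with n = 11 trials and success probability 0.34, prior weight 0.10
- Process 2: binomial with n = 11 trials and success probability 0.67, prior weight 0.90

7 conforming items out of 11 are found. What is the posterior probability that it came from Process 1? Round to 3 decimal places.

0.015

P(component k | x) = π_k·f_k(x) / marginal(x), where marginal(x) = Σ_j π_j·f_j(x).
Evaluate each component's likelihood at the observed value:
  p_1 = C(11,7)·0.34^7·0.66^4 = 330·0.000525234·0.189747 = 0.0328884
  p_2 = C(11,7)·0.67^7·0.33^4 = 330·0.0606071·0.0118592 = 0.237188
Multiply by the mixture weights:
  π_1·p_1 = 0.10 × 0.0328884 = 0.00328884
  π_2·p_2 = 0.90 × 0.237188 = 0.213469
Marginal: 0.00328884 + 0.213469 = 0.216758
So the posterior for Process 1 is 0.00328884 / 0.216758 ≈ 0.015.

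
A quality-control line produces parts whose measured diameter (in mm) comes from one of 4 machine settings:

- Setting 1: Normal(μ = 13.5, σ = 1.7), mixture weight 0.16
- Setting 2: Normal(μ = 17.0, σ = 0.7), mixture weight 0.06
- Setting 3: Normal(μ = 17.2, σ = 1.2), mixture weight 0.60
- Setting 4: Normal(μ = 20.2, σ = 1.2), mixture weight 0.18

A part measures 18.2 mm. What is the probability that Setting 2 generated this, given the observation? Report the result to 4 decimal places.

0.0478

P(component k | x) = w_k·f_k(x) / marginal(x), where marginal(x) = Σ_j w_j·f_j(x).
Evaluate each component's likelihood at the observed value:
  p_1 = (1/(1.7·√(2π)))·exp(−(18.2−13.5)²/(2·1.7²)) = 0.234672·exp(-3.82180) = 0.00513659
  p_2 = (1/(0.7·√(2π)))·exp(−(18.2−17.0)²/(2·0.7²)) = 0.569918·exp(-1.46939) = 0.131119
  p_3 = (1/(1.2·√(2π)))·exp(−(18.2−17.2)²/(2·1.2²)) = 0.332452·exp(-0.34722) = 0.234927
  p_4 = (1/(1.2·√(2π)))·exp(−(18.2−20.2)²/(2·1.2²)) = 0.332452·exp(-1.38889) = 0.0828976
Prior × likelihood for each component:
  w_1·p_1 = 0.16 × 0.00513659 = 0.000821854
  w_2·p_2 = 0.06 × 0.131119 = 0.00786713
  w_3·p_3 = 0.60 × 0.234927 = 0.140956
  w_4·p_4 = 0.18 × 0.0828976 = 0.0149216
Denominator: 0.000821854 + 0.00786713 + 0.140956 + 0.0149216 = 0.164566
P(Setting 2 | data) = 0.00786713 / 0.164566 ≈ 0.0478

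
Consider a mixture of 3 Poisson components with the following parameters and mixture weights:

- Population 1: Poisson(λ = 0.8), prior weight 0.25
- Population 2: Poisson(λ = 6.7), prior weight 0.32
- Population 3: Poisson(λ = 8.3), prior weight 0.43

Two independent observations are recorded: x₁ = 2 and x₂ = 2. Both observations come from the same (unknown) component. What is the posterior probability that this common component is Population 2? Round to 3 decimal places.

0.045

Posterior ∝ prior × likelihood, so P(k | x) ∝ P(Z=k) f_k(x); normalise over all components.
Since both observations come from the same component, the likelihood for component k is f_k(x₁)·f_k(x₂).
  f_1 = [e^(−0.8)·0.8^2/2! = 0.143785] × [0.143785] = 0.0206742
  f_2 = [e^(−6.7)·6.7^2/2! = 0.0276278] × [0.0276278] = 0.000763296
  f_3 = [e^(−8.3)·8.3^2/2! = 0.00856016] × [0.00856016] = 7.32764e-05
Multiply by the mixture weights:
  P(Z=1)·f_1 = 0.25 × 0.0206742 = 0.00516855
  P(Z=2)·f_2 = 0.32 × 0.000763296 = 0.000244255
  P(Z=3)·f_3 = 0.43 × 7.32764e-05 = 3.15088e-05
Marginal: 0.00516855 + 0.000244255 + 3.15088e-05 = 0.00544431
P(Population 2 | x₁,x₂) = 0.000244255 / 0.00544431 ≈ 0.045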